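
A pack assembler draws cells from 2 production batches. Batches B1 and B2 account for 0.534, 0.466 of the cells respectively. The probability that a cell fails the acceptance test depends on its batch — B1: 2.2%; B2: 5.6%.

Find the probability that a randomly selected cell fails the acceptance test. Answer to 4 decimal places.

0.0378

Using total probability over the partition,
P(F) = P(F|B1)·P(B1) + P(F|B2)·P(B2)
      = 0.022·0.534 + 0.056·0.466
      = 0.011748 + 0.026096 = 0.037844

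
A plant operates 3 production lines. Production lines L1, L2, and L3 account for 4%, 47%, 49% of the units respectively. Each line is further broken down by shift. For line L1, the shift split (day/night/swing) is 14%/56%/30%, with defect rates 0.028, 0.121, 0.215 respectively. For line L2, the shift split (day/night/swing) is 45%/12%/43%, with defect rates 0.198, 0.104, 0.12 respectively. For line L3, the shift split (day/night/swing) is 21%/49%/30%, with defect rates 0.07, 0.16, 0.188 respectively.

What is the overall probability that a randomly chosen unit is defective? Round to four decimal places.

P(D|L1) = 0.14·0.028 + 0.56·0.121 + 0.3·0.215 = 0.00392 + 0.06776 + 0.0645 = 0.13618
P(D|L2) = 0.45·0.198 + 0.12·0.104 + 0.43·0.12 = 0.0891 + 0.01248 + 0.0516 = 0.15318
P(D|L3) = 0.21·0.07 + 0.49·0.16 + 0.3·0.188 = 0.0147 + 0.0784 + 0.0564 = 0.1495
By total probability over the outer partition,
P(D) = 0.04·0.13618 + 0.47·0.15318 + 0.49·0.1495
      = 0.0054472 + 0.0719946 + 0.073255 = 0.1506968

0.1507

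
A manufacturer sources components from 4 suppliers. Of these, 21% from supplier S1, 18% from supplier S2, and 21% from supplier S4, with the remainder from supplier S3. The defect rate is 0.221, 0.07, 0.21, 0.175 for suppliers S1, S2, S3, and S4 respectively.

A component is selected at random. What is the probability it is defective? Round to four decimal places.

P(S3) = 1 − (0.21 + 0.18 + 0.21) = 0.4.
Using total probability over the partition,
P(D) = P(D|S1)·P(S1) + P(D|S2)·P(S2) + P(D|S3)·P(S3) + P(D|S4)·P(S4)
      = 0.221·0.21 + 0.07·0.18 + 0.21·0.4 + 0.175·0.21
      = 0.04641 + 0.0126 + 0.084 + 0.03675 = 0.17976

P(D) ≈ 0.1798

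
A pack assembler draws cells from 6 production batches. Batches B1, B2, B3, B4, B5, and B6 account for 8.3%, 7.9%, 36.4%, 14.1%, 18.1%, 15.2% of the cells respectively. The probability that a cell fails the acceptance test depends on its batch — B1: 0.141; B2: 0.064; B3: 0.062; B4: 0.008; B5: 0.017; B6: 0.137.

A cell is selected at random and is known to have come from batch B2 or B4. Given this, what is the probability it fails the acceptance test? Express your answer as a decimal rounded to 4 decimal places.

0.0281

Let S = {B2, B4}.
P(S) = 0.079 + 0.141 = 0.22.
P(F ∩ S) = 0.064·0.079 + 0.008·0.141 = 0.005056 + 0.001128 = 0.006184.
P(F | S) = 0.006184 / 0.22 = 0.028109…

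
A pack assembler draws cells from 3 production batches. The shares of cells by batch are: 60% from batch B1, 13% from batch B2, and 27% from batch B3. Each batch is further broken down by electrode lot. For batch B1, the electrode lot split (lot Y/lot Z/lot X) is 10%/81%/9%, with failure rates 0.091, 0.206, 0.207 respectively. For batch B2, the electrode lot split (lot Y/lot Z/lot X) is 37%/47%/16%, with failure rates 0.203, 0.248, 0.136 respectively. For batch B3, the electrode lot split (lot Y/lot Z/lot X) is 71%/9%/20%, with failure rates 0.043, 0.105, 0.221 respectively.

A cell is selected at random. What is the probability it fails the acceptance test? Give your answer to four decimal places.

0.1672

P(F|B1) = 0.1·0.091 + 0.81·0.206 + 0.09·0.207 = 0.0091 + 0.16686 + 0.01863 = 0.19459
P(F|B2) = 0.37·0.203 + 0.47·0.248 + 0.16·0.136 = 0.07511 + 0.11656 + 0.02176 = 0.21343
P(F|B3) = 0.71·0.043 + 0.09·0.105 + 0.2·0.221 = 0.03053 + 0.00945 + 0.0442 = 0.08418
Then overall,
P(F) = 0.6·0.19459 + 0.13·0.21343 + 0.27·0.08418
      = 0.116754 + 0.0277459 + 0.0227286 = 0.1672285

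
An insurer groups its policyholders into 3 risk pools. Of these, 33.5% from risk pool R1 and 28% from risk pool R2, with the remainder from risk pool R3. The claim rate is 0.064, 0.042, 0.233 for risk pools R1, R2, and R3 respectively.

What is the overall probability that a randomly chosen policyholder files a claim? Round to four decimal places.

0.1229

P(R3) = 1 − (0.335 + 0.28) = 0.385.
P(C) = P(C|R1)·P(R1) + P(C|R2)·P(R2) + P(C|R3)·P(R3)
      = 0.064·0.335 + 0.042·0.28 + 0.233·0.385
      = 0.02144 + 0.01176 + 0.089705 = 0.122905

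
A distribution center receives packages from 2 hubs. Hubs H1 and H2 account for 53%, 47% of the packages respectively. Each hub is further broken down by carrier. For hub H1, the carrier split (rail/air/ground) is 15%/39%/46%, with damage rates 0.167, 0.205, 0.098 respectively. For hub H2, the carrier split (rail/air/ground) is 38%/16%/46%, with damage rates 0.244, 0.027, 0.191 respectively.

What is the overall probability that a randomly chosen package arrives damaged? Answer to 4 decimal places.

P(D|H1) = 0.15·0.167 + 0.39·0.205 + 0.46·0.098 = 0.02505 + 0.07995 + 0.04508 = 0.15008
P(D|H2) = 0.38·0.244 + 0.16·0.027 + 0.46·0.191 = 0.09272 + 0.00432 + 0.08786 = 0.1849
Then overall,
P(D) = 0.53·0.15008 + 0.47·0.1849
      = 0.0795424 + 0.086903 = 0.1664454

P(D) ≈ 0.1664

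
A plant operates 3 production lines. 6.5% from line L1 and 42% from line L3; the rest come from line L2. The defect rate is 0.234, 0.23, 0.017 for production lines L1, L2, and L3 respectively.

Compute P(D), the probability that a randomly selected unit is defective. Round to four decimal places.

0.1408

P(L2) = 1 − (0.065 + 0.42) = 0.515.
By the law of total probability,
P(D) = P(D|L1)·P(L1) + P(D|L2)·P(L2) + P(D|L3)·P(L3)
      = 0.234·0.065 + 0.23·0.515 + 0.017·0.42
      = 0.01521 + 0.11845 + 0.00714 = 0.1408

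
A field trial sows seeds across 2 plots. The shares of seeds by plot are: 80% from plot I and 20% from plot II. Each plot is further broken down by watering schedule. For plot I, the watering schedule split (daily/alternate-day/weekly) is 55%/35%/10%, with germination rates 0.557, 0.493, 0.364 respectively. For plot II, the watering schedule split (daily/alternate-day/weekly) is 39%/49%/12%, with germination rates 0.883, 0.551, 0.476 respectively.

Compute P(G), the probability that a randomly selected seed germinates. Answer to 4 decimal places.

0.5465

P(G|I) = 0.55·0.557 + 0.35·0.493 + 0.1·0.364 = 0.30635 + 0.17255 + 0.0364 = 0.5153
P(G|II) = 0.39·0.883 + 0.49·0.551 + 0.12·0.476 = 0.34437 + 0.26999 + 0.05712 = 0.67148
By total probability over the outer partition,
P(G) = 0.8·0.5153 + 0.2·0.67148
      = 0.41224 + 0.134296 = 0.546536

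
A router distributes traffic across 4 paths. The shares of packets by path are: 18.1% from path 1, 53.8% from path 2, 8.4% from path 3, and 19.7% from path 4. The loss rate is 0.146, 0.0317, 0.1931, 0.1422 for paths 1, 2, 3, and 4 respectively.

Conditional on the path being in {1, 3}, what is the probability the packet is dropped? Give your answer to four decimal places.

Let S = {1, 3}.
P(S) = 0.181 + 0.084 = 0.265.
P(L ∩ S) = 0.146·0.181 + 0.1931·0.084 = 0.026426 + 0.0162204 = 0.0426464.
P(L | S) = 0.0426464 / 0.265 = 0.160930…

0.1609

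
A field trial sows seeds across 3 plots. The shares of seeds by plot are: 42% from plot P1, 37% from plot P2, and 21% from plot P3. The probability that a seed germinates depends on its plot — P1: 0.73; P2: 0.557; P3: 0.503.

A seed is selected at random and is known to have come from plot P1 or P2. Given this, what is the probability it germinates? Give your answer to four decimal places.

Let S = {P1, P2}.
P(S) = 0.42 + 0.37 = 0.79.
P(G ∩ S) = 0.73·0.42 + 0.557·0.37 = 0.3066 + 0.20609 = 0.51269.
P(G | S) = 0.51269 / 0.79 = 0.648975…

0.6490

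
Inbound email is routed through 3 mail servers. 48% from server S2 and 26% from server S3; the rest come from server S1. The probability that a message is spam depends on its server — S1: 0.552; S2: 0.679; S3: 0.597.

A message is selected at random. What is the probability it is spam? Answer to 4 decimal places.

P(S1) = 1 − (0.48 + 0.26) = 0.26.
By the law of total probability,
P(S) = P(S|S1)·P(S1) + P(S|S2)·P(S2) + P(S|S3)·P(S3)
      = 0.552·0.26 + 0.679·0.48 + 0.597·0.26
      = 0.14352 + 0.32592 + 0.15522 = 0.62466

P(S) ≈ 0.6247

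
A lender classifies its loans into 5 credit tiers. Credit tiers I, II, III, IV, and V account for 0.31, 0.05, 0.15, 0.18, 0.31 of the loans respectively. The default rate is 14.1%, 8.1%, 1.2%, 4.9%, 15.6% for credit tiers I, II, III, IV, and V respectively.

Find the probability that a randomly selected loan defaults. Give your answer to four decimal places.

0.1067

P(D) = P(D|I)·P(I) + P(D|II)·P(II) + P(D|III)·P(III) + P(D|IV)·P(IV) + P(D|V)·P(V)
      = 0.141·0.31 + 0.081·0.05 + 0.012·0.15 + 0.049·0.18 + 0.156·0.31
      = 0.04371 + 0.00405 + 0.0018 + 0.00882 + 0.04836 = 0.10674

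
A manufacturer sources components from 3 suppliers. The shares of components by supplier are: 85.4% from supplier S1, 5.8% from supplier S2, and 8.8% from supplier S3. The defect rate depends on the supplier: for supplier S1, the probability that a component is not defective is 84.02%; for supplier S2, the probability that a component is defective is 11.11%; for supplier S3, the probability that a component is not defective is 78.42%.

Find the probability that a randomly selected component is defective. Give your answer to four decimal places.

P(D|S1) = 1 − 0.8402 = 0.1598.
P(D|S3) = 1 − 0.7842 = 0.2158.
Using total probability over the partition,
P(D) = P(D|S1)·P(S1) + P(D|S2)·P(S2) + P(D|S3)·P(S3)
      = 0.1598·0.854 + 0.1111·0.058 + 0.2158·0.088
      = 0.1364692 + 0.0064438 + 0.0189904 = 0.1619034

P(D) ≈ 0.1619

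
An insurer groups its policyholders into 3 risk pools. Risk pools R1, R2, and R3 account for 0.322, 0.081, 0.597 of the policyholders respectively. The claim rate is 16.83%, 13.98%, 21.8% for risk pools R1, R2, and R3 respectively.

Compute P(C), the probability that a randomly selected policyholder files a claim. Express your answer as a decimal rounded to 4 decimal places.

0.1957

By the law of total probability,
P(C) = P(C|R1)·P(R1) + P(C|R2)·P(R2) + P(C|R3)·P(R3)
      = 0.1683·0.322 + 0.1398·0.081 + 0.218·0.597
      = 0.0541926 + 0.0113238 + 0.130146 = 0.1956624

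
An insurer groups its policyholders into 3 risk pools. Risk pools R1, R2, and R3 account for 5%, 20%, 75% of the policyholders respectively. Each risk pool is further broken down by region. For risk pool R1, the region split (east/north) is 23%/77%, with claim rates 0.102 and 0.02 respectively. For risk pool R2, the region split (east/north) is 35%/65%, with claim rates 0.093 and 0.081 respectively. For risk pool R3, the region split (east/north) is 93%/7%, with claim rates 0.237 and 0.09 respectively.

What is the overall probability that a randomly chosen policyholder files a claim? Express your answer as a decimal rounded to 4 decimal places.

P(C|R1) = 0.23·0.102 + 0.77·0.02 = 0.02346 + 0.0154 = 0.03886
P(C|R2) = 0.35·0.093 + 0.65·0.081 = 0.03255 + 0.05265 = 0.0852
P(C|R3) = 0.93·0.237 + 0.07·0.09 = 0.22041 + 0.0063 = 0.22671
By total probability over the outer partition,
P(C) = 0.05·0.03886 + 0.2·0.0852 + 0.75·0.22671
      = 0.001943 + 0.01704 + 0.1700325 = 0.1890155

0.1890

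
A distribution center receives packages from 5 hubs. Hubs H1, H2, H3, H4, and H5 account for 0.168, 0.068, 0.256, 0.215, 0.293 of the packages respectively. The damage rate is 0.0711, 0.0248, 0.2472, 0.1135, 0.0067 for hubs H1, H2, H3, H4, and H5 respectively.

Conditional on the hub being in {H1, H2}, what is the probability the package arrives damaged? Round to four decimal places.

Let S = {H1, H2}.
P(S) = 0.168 + 0.068 = 0.236.
P(D ∩ S) = 0.0711·0.168 + 0.0248·0.068 = 0.0119448 + 0.0016864 = 0.0136312.
P(D | S) = 0.0136312 / 0.236 = 0.057759…

0.0578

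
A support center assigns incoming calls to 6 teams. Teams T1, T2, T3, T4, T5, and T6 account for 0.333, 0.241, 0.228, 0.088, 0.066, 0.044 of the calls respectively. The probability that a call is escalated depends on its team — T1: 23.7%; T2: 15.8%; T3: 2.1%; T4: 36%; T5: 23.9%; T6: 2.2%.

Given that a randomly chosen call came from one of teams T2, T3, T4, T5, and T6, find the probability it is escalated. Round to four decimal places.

0.1369

Let S = {T2, T3, T4, T5, T6}.
P(S) = 0.241 + 0.228 + 0.088 + 0.066 + 0.044 = 0.667.
P(E ∩ S) = 0.158·0.241 + 0.021·0.228 + 0.36·0.088 + 0.239·0.066 + 0.022·0.044 = 0.038078 + 0.004788 + 0.03168 + 0.015774 + 0.000968 = 0.091288.
P(E | S) = 0.091288 / 0.667 = 0.136864…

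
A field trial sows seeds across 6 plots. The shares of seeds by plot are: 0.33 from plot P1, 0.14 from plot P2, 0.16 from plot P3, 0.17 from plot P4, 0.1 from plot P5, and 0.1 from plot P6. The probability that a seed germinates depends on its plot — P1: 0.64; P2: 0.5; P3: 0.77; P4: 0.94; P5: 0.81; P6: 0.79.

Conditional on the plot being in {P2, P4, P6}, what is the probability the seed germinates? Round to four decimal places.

P(G|S) ≈ 0.7532

Let S = {P2, P4, P6}.
P(S) = 0.14 + 0.17 + 0.1 = 0.41.
P(G ∩ S) = 0.5·0.14 + 0.94·0.17 + 0.79·0.1 = 0.07 + 0.1598 + 0.079 = 0.3088.
P(G | S) = 0.3088 / 0.41 = 0.753171…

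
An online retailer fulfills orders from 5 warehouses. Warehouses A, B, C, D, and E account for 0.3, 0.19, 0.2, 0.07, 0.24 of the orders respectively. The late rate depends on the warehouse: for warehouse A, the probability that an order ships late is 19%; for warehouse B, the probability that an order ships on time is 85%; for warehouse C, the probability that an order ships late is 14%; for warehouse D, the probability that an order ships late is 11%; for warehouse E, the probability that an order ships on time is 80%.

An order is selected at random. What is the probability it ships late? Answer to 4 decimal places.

P(L|B) = 1 − 0.85 = 0.15.
P(L|E) = 1 − 0.8 = 0.2.
P(L) = P(L|A)·P(A) + P(L|B)·P(B) + P(L|C)·P(C) + P(L|D)·P(D) + P(L|E)·P(E)
      = 0.19·0.3 + 0.15·0.19 + 0.14·0.2 + 0.11·0.07 + 0.2·0.24
      = 0.057 + 0.0285 + 0.028 + 0.0077 + 0.048 = 0.1692

0.1692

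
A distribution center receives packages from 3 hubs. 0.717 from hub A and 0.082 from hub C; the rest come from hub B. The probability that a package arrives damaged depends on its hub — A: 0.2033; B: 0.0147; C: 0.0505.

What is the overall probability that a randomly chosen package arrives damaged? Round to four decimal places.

P(B) = 1 − (0.717 + 0.082) = 0.201.
P(D) = P(D|A)·P(A) + P(D|B)·P(B) + P(D|C)·P(C)
      = 0.2033·0.717 + 0.0147·0.201 + 0.0505·0.082
      = 0.1457661 + 0.0029547 + 0.004141 = 0.1528618

0.1529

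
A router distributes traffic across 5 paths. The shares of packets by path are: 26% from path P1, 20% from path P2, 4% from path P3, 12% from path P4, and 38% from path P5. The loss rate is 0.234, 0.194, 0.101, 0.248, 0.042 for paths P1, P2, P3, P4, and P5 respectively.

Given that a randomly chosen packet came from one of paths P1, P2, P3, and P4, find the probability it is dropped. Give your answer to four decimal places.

Let S = {P1, P2, P3, P4}.
P(S) = 0.26 + 0.2 + 0.04 + 0.12 = 0.62.
P(L ∩ S) = 0.234·0.26 + 0.194·0.2 + 0.101·0.04 + 0.248·0.12 = 0.06084 + 0.0388 + 0.00404 + 0.02976 = 0.13344.
P(L | S) = 0.13344 / 0.62 = 0.215226…

0.2152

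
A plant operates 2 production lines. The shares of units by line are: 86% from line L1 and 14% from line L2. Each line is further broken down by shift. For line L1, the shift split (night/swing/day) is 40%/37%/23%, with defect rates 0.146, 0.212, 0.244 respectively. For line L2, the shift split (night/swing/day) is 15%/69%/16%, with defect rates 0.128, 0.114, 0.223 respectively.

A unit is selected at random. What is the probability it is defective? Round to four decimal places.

0.1846

P(D|L1) = 0.4·0.146 + 0.37·0.212 + 0.23·0.244 = 0.0584 + 0.07844 + 0.05612 = 0.19296
P(D|L2) = 0.15·0.128 + 0.69·0.114 + 0.16·0.223 = 0.0192 + 0.07866 + 0.03568 = 0.13354
By total probability over the outer partition,
P(D) = 0.86·0.19296 + 0.14·0.13354
      = 0.1659456 + 0.0186956 = 0.1846412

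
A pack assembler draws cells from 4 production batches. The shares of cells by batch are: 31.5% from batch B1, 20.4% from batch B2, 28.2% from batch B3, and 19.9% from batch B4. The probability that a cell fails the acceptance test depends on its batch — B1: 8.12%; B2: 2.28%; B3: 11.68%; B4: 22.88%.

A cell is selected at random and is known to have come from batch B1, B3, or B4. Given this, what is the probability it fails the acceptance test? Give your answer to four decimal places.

Let S = {B1, B3, B4}.
P(S) = 0.315 + 0.282 + 0.199 = 0.796.
P(F ∩ S) = 0.0812·0.315 + 0.1168·0.282 + 0.2288·0.199 = 0.025578 + 0.0329376 + 0.0455312 = 0.1040468.
P(F | S) = 0.1040468 / 0.796 = 0.130712…

0.1307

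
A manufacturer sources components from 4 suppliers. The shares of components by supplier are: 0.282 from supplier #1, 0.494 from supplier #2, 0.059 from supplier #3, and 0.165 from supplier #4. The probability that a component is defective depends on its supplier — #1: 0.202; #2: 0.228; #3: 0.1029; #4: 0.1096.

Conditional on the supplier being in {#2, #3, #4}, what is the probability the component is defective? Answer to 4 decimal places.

P(D|S) ≈ 0.1905

Let S = {#2, #3, #4}.
P(S) = 0.494 + 0.059 + 0.165 = 0.718.
P(D ∩ S) = 0.228·0.494 + 0.1029·0.059 + 0.1096·0.165 = 0.112632 + 0.0060711 + 0.018084 = 0.1367871.
P(D | S) = 0.1367871 / 0.718 = 0.190511…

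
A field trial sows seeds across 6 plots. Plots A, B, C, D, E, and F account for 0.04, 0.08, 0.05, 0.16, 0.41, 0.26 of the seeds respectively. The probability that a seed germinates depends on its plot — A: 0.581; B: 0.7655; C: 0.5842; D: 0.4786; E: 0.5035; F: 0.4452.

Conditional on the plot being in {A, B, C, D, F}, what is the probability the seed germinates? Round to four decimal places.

Let S = {A, B, C, D, F}.
P(S) = 0.04 + 0.08 + 0.05 + 0.16 + 0.26 = 0.59.
P(G ∩ S) = 0.581·0.04 + 0.7655·0.08 + 0.5842·0.05 + 0.4786·0.16 + 0.4452·0.26 = 0.02324 + 0.06124 + 0.02921 + 0.076576 + 0.115752 = 0.306018.
P(G | S) = 0.306018 / 0.59 = 0.518675…

0.5187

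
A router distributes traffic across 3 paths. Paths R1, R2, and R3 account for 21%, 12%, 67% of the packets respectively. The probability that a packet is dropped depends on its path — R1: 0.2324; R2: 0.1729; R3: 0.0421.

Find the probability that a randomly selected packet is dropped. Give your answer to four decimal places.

Using total probability over the partition,
P(L) = P(L|R1)·P(R1) + P(L|R2)·P(R2) + P(L|R3)·P(R3)
      = 0.2324·0.21 + 0.1729·0.12 + 0.0421·0.67
      = 0.048804 + 0.020748 + 0.028207 = 0.097759

0.0978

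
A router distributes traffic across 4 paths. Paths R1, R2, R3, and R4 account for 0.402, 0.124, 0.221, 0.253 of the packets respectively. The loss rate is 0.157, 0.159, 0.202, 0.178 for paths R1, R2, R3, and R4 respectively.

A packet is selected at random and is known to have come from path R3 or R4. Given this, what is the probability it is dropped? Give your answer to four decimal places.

0.1892

Let S = {R3, R4}.
P(S) = 0.221 + 0.253 = 0.474.
P(L ∩ S) = 0.202·0.221 + 0.178·0.253 = 0.044642 + 0.045034 = 0.089676.
P(L | S) = 0.089676 / 0.474 = 0.189190…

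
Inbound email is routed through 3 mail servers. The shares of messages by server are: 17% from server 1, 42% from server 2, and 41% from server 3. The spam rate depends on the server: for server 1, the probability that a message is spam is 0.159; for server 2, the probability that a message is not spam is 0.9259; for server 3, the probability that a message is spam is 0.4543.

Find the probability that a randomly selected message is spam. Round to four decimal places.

P(S) ≈ 0.2444

P(S|2) = 1 − 0.9259 = 0.0741.
P(S) = P(S|1)·P(1) + P(S|2)·P(2) + P(S|3)·P(3)
      = 0.159·0.17 + 0.0741·0.42 + 0.4543·0.41
      = 0.02703 + 0.031122 + 0.186263 = 0.244415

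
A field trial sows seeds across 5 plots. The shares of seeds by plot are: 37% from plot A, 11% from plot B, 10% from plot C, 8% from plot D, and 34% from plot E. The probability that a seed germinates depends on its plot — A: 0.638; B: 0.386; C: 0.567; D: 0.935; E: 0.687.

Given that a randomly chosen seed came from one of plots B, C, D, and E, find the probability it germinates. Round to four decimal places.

0.6469

Let S = {B, C, D, E}.
P(S) = 0.11 + 0.1 + 0.08 + 0.34 = 0.63.
P(G ∩ S) = 0.386·0.11 + 0.567·0.1 + 0.935·0.08 + 0.687·0.34 = 0.04246 + 0.0567 + 0.0748 + 0.23358 = 0.40754.
P(G | S) = 0.40754 / 0.63 = 0.646889…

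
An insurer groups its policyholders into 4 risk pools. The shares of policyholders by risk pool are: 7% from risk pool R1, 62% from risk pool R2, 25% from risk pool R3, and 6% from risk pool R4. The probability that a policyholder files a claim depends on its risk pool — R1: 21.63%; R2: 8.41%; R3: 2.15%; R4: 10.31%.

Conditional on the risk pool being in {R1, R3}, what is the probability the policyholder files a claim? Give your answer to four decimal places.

Let S = {R1, R3}.
P(S) = 0.07 + 0.25 = 0.32.
P(C ∩ S) = 0.2163·0.07 + 0.0215·0.25 = 0.015141 + 0.005375 = 0.020516.
P(C | S) = 0.020516 / 0.32 = 0.064113…

0.0641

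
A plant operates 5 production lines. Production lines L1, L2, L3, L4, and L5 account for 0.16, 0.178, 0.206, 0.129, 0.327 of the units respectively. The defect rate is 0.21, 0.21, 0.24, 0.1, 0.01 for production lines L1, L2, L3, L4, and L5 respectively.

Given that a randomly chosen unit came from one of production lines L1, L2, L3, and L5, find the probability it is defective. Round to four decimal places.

Let S = {L1, L2, L3, L5}.
P(S) = 0.16 + 0.178 + 0.206 + 0.327 = 0.871.
P(D ∩ S) = 0.21·0.16 + 0.21·0.178 + 0.24·0.206 + 0.01·0.327 = 0.0336 + 0.03738 + 0.04944 + 0.00327 = 0.12369.
P(D | S) = 0.12369 / 0.871 = 0.142009…

0.1420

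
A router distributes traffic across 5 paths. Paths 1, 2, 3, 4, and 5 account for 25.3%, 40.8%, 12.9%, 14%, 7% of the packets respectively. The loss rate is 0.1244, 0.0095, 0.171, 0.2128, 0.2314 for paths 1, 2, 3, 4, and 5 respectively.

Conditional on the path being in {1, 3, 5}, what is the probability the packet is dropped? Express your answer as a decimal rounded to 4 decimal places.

0.1543

Let S = {1, 3, 5}.
P(S) = 0.253 + 0.129 + 0.07 = 0.452.
P(L ∩ S) = 0.1244·0.253 + 0.171·0.129 + 0.2314·0.07 = 0.0314732 + 0.022059 + 0.016198 = 0.0697302.
P(L | S) = 0.0697302 / 0.452 = 0.154270…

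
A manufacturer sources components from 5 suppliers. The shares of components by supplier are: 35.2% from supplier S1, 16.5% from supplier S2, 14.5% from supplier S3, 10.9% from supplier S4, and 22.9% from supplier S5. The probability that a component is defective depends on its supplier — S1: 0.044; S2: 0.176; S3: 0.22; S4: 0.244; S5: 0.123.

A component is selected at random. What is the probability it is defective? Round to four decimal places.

0.1312

Summing over the partition,
P(D) = P(D|S1)·P(S1) + P(D|S2)·P(S2) + P(D|S3)·P(S3) + P(D|S4)·P(S4) + P(D|S5)·P(S5)
      = 0.044·0.352 + 0.176·0.165 + 0.22·0.145 + 0.244·0.109 + 0.123·0.229
      = 0.015488 + 0.02904 + 0.0319 + 0.026596 + 0.028167 = 0.131191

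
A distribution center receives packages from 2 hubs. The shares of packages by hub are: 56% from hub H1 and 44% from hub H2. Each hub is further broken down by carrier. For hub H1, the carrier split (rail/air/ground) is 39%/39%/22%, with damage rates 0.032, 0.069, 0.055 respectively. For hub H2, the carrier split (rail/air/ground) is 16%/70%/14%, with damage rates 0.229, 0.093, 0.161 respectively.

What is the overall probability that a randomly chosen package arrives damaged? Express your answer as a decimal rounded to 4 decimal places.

P(D) ≈ 0.0835

P(D|H1) = 0.39·0.032 + 0.39·0.069 + 0.22·0.055 = 0.01248 + 0.02691 + 0.0121 = 0.05149
P(D|H2) = 0.16·0.229 + 0.7·0.093 + 0.14·0.161 = 0.03664 + 0.0651 + 0.02254 = 0.12428
Then overall,
P(D) = 0.56·0.05149 + 0.44·0.12428
      = 0.0288344 + 0.0546832 = 0.0835176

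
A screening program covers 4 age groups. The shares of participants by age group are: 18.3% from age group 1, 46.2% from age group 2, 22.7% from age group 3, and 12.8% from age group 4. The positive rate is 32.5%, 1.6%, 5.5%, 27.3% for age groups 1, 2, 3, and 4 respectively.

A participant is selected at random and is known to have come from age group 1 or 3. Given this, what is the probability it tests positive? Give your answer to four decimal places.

P(T|S) ≈ 0.1755

Let S = {1, 3}.
P(S) = 0.183 + 0.227 = 0.41.
P(T ∩ S) = 0.325·0.183 + 0.055·0.227 = 0.059475 + 0.012485 = 0.07196.
P(T | S) = 0.07196 / 0.41 = 0.175512…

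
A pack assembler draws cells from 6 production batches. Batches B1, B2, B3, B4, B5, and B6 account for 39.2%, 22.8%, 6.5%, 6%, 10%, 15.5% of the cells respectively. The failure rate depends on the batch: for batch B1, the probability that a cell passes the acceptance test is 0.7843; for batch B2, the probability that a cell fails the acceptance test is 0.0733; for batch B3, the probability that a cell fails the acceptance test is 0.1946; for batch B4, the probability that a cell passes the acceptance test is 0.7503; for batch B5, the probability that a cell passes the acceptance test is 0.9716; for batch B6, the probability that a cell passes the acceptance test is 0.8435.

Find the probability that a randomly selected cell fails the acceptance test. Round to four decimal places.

P(F|B1) = 1 − 0.7843 = 0.2157.
P(F|B4) = 1 − 0.7503 = 0.2497.
P(F|B5) = 1 − 0.9716 = 0.0284.
P(F|B6) = 1 − 0.8435 = 0.1565.
Using total probability over the partition,
P(F) = P(F|B1)·P(B1) + P(F|B2)·P(B2) + P(F|B3)·P(B3) + P(F|B4)·P(B4) + P(F|B5)·P(B5) + P(F|B6)·P(B6)
      = 0.2157·0.392 + 0.0733·0.228 + 0.1946·0.065 + 0.2497·0.06 + 0.0284·0.1 + 0.1565·0.155
      = 0.0845544 + 0.0167124 + 0.012649 + 0.014982 + 0.00284 + 0.0242575 = 0.1559953

P(F) ≈ 0.1560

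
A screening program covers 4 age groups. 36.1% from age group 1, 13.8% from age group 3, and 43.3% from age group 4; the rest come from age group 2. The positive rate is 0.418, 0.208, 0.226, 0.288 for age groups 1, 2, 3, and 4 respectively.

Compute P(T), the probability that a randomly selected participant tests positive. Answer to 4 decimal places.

P(T) ≈ 0.3209

P(2) = 1 − (0.361 + 0.138 + 0.433) = 0.068.
Summing over the partition,
P(T) = P(T|1)·P(1) + P(T|2)·P(2) + P(T|3)·P(3) + P(T|4)·P(4)
      = 0.418·0.361 + 0.208·0.068 + 0.226·0.138 + 0.288·0.433
      = 0.150898 + 0.014144 + 0.031188 + 0.124704 = 0.320934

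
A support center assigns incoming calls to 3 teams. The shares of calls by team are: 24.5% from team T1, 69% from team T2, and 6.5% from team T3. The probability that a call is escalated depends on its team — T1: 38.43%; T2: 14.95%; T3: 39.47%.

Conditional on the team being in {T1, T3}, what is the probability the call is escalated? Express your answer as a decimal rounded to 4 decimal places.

P(E|S) ≈ 0.3865

Let S = {T1, T3}.
P(S) = 0.245 + 0.065 = 0.31.
P(E ∩ S) = 0.3843·0.245 + 0.3947·0.065 = 0.0941535 + 0.0256555 = 0.119809.
P(E | S) = 0.119809 / 0.31 = 0.386481…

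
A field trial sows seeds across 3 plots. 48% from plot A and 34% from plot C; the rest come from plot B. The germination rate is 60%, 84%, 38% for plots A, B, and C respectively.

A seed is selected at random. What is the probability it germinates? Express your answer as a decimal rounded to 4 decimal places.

0.5684

P(B) = 1 − (0.48 + 0.34) = 0.18.
P(G) = P(G|A)·P(A) + P(G|B)·P(B) + P(G|C)·P(C)
      = 0.6·0.48 + 0.84·0.18 + 0.38·0.34
      = 0.288 + 0.1512 + 0.1292 = 0.5684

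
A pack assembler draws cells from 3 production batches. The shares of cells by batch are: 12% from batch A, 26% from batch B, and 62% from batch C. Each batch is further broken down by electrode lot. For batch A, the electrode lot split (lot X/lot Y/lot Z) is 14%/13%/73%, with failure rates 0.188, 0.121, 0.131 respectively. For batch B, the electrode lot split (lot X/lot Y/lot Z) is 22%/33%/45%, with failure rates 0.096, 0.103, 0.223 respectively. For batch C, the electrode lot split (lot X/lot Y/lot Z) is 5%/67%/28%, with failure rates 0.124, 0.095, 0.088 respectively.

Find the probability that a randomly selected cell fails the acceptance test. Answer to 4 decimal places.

P(F|A) = 0.14·0.188 + 0.13·0.121 + 0.73·0.131 = 0.02632 + 0.01573 + 0.09563 = 0.13768
P(F|B) = 0.22·0.096 + 0.33·0.103 + 0.45·0.223 = 0.02112 + 0.03399 + 0.10035 = 0.15546
P(F|C) = 0.05·0.124 + 0.67·0.095 + 0.28·0.088 = 0.0062 + 0.06365 + 0.02464 = 0.09449
Then overall,
P(F) = 0.12·0.13768 + 0.26·0.15546 + 0.62·0.09449
      = 0.0165216 + 0.0404196 + 0.0585838 = 0.115525

0.1155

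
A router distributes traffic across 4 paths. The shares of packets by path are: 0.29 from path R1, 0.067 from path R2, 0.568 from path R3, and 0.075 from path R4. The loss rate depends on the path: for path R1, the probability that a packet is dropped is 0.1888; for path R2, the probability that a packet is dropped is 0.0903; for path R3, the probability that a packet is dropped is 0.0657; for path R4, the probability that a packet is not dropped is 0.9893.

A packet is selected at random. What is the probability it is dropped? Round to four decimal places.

P(L) ≈ 0.0989

P(L|R4) = 1 − 0.9893 = 0.0107.
P(L) = P(L|R1)·P(R1) + P(L|R2)·P(R2) + P(L|R3)·P(R3) + P(L|R4)·P(R4)
      = 0.1888·0.29 + 0.0903·0.067 + 0.0657·0.568 + 0.0107·0.075
      = 0.054752 + 0.0060501 + 0.0373176 + 0.0008025 = 0.0989222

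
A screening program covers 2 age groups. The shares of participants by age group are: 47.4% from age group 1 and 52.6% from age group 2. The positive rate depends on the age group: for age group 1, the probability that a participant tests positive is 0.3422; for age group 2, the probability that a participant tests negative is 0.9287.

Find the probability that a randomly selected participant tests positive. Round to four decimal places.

P(T|2) = 1 − 0.9287 = 0.0713.
P(T) = P(T|1)·P(1) + P(T|2)·P(2)
      = 0.3422·0.474 + 0.0713·0.526
      = 0.1622028 + 0.0375038 = 0.1997066

P(T) ≈ 0.1997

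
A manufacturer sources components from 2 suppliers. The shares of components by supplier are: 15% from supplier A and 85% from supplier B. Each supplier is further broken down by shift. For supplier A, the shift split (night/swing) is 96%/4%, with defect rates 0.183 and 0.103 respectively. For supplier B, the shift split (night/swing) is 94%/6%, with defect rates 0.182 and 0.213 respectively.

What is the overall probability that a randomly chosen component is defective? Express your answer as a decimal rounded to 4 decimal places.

P(D) ≈ 0.1833

P(D|A) = 0.96·0.183 + 0.04·0.103 = 0.17568 + 0.00412 = 0.1798
P(D|B) = 0.94·0.182 + 0.06·0.213 = 0.17108 + 0.01278 = 0.18386
By total probability over the outer partition,
P(D) = 0.15·0.1798 + 0.85·0.18386
      = 0.02697 + 0.156281 = 0.183251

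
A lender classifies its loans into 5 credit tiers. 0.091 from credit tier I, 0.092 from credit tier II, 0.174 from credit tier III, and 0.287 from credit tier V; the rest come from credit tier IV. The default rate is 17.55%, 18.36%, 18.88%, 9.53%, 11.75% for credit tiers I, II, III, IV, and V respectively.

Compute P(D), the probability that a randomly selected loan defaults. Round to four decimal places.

0.1334

P(IV) = 1 − (0.091 + 0.092 + 0.174 + 0.287) = 0.356.
Using total probability over the partition,
P(D) = P(D|I)·P(I) + P(D|II)·P(II) + P(D|III)·P(III) + P(D|IV)·P(IV) + P(D|V)·P(V)
      = 0.1755·0.091 + 0.1836·0.092 + 0.1888·0.174 + 0.0953·0.356 + 0.1175·0.287
      = 0.0159705 + 0.0168912 + 0.0328512 + 0.0339268 + 0.0337225 = 0.1333622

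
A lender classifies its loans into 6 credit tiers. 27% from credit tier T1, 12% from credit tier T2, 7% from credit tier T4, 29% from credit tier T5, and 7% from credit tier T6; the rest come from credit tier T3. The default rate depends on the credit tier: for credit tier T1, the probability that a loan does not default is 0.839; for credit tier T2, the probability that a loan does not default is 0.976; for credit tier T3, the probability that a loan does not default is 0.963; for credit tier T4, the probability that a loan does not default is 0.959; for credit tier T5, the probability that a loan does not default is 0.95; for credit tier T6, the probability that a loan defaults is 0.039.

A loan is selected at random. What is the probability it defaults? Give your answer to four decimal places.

P(T3) = 1 − (0.27 + 0.12 + 0.07 + 0.29 + 0.07) = 0.18.
P(D|T1) = 1 − 0.839 = 0.161.
P(D|T2) = 1 − 0.976 = 0.024.
P(D|T3) = 1 − 0.963 = 0.037.
P(D|T4) = 1 − 0.959 = 0.041.
P(D|T5) = 1 − 0.95 = 0.05.
Using total probability over the partition,
P(D) = P(D|T1)·P(T1) + P(D|T2)·P(T2) + P(D|T3)·P(T3) + P(D|T4)·P(T4) + P(D|T5)·P(T5) + P(D|T6)·P(T6)
      = 0.161·0.27 + 0.024·0.12 + 0.037·0.18 + 0.041·0.07 + 0.05·0.29 + 0.039·0.07
      = 0.04347 + 0.00288 + 0.00666 + 0.00287 + 0.0145 + 0.00273 = 0.07311

0.0731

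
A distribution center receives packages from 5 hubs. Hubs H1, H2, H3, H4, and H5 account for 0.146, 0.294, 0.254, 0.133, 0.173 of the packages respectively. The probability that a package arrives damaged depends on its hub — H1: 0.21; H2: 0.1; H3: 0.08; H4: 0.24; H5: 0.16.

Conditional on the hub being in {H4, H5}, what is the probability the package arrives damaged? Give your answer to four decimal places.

P(D|S) ≈ 0.1948

Let S = {H4, H5}.
P(S) = 0.133 + 0.173 = 0.306.
P(D ∩ S) = 0.24·0.133 + 0.16·0.173 = 0.03192 + 0.02768 = 0.0596.
P(D | S) = 0.0596 / 0.306 = 0.194771…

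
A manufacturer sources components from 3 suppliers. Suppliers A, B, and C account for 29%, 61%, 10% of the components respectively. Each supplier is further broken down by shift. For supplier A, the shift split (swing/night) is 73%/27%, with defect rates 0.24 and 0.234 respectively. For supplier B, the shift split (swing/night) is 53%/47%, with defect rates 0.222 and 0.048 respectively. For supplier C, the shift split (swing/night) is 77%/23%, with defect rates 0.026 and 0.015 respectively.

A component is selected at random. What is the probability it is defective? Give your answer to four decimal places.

P(D|A) = 0.73·0.24 + 0.27·0.234 = 0.1752 + 0.06318 = 0.23838
P(D|B) = 0.53·0.222 + 0.47·0.048 = 0.11766 + 0.02256 = 0.14022
P(D|C) = 0.77·0.026 + 0.23·0.015 = 0.02002 + 0.00345 = 0.02347
Then overall,
P(D) = 0.29·0.23838 + 0.61·0.14022 + 0.1·0.02347
      = 0.0691302 + 0.0855342 + 0.002347 = 0.1570114

P(D) ≈ 0.1570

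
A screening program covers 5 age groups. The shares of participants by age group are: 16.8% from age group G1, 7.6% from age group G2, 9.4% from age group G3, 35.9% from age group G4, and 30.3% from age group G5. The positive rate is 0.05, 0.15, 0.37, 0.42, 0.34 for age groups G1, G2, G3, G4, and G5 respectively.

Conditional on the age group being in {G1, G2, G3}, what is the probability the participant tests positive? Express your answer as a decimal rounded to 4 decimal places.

P(T|S) ≈ 0.1615

Let S = {G1, G2, G3}.
P(S) = 0.168 + 0.076 + 0.094 = 0.338.
P(T ∩ S) = 0.05·0.168 + 0.15·0.076 + 0.37·0.094 = 0.0084 + 0.0114 + 0.03478 = 0.05458.
P(T | S) = 0.05458 / 0.338 = 0.161479…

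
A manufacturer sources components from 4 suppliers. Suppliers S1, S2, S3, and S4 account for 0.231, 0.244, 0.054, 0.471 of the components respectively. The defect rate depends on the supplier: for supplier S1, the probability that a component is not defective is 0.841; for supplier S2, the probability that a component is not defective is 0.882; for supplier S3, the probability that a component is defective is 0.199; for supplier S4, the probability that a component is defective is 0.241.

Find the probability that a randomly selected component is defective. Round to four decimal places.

P(D) ≈ 0.1898

P(D|S1) = 1 − 0.841 = 0.159.
P(D|S2) = 1 − 0.882 = 0.118.
P(D) = P(D|S1)·P(S1) + P(D|S2)·P(S2) + P(D|S3)·P(S3) + P(D|S4)·P(S4)
      = 0.159·0.231 + 0.118·0.244 + 0.199·0.054 + 0.241·0.471
      = 0.036729 + 0.028792 + 0.010746 + 0.113511 = 0.189778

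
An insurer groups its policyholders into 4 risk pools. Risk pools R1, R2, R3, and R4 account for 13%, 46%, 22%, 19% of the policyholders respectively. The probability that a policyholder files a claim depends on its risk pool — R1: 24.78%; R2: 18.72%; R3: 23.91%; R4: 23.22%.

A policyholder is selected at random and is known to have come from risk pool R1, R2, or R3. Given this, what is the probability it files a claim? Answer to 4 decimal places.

0.2110

Let S = {R1, R2, R3}.
P(S) = 0.13 + 0.46 + 0.22 = 0.81.
P(C ∩ S) = 0.2478·0.13 + 0.1872·0.46 + 0.2391·0.22 = 0.032214 + 0.086112 + 0.052602 = 0.170928.
P(C | S) = 0.170928 / 0.81 = 0.211022…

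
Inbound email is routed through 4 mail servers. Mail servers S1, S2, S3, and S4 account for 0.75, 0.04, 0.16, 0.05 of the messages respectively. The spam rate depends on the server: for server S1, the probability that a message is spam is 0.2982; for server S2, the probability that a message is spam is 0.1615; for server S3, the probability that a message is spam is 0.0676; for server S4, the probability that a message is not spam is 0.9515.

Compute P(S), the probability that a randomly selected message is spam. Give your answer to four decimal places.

0.2434

P(S|S4) = 1 − 0.9515 = 0.0485.
P(S) = P(S|S1)·P(S1) + P(S|S2)·P(S2) + P(S|S3)·P(S3) + P(S|S4)·P(S4)
      = 0.2982·0.75 + 0.1615·0.04 + 0.0676·0.16 + 0.0485·0.05
      = 0.22365 + 0.00646 + 0.010816 + 0.002425 = 0.243351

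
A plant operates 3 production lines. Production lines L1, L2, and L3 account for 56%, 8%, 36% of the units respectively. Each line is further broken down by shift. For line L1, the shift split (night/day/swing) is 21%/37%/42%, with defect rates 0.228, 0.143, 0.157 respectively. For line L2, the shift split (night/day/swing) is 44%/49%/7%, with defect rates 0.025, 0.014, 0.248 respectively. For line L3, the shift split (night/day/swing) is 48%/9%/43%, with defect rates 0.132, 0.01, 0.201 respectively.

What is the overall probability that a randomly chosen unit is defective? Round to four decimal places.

P(D|L1) = 0.21·0.228 + 0.37·0.143 + 0.42·0.157 = 0.04788 + 0.05291 + 0.06594 = 0.16673
P(D|L2) = 0.44·0.025 + 0.49·0.014 + 0.07·0.248 = 0.011 + 0.00686 + 0.01736 = 0.03522
P(D|L3) = 0.48·0.132 + 0.09·0.01 + 0.43·0.201 = 0.06336 + 0.0009 + 0.08643 = 0.15069
Then overall,
P(D) = 0.56·0.16673 + 0.08·0.03522 + 0.36·0.15069
      = 0.0933688 + 0.0028176 + 0.0542484 = 0.1504348

0.1504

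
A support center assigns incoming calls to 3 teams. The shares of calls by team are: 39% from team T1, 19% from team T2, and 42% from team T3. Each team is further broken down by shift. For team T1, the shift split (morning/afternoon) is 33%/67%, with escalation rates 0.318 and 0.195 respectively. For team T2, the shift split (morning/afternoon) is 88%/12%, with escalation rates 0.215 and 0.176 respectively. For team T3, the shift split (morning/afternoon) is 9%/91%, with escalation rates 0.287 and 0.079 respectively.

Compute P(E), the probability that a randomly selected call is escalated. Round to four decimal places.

P(E|T1) = 0.33·0.318 + 0.67·0.195 = 0.10494 + 0.13065 = 0.23559
P(E|T2) = 0.88·0.215 + 0.12·0.176 = 0.1892 + 0.02112 = 0.21032
P(E|T3) = 0.09·0.287 + 0.91·0.079 = 0.02583 + 0.07189 = 0.09772
By total probability over the outer partition,
P(E) = 0.39·0.23559 + 0.19·0.21032 + 0.42·0.09772
      = 0.0918801 + 0.0399608 + 0.0410424 = 0.1728833

0.1729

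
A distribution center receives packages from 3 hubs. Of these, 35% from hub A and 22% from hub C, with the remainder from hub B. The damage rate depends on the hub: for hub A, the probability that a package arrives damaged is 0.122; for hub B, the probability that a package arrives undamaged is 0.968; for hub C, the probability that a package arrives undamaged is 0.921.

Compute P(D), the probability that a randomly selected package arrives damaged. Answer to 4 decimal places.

P(B) = 1 − (0.35 + 0.22) = 0.43.
P(D|B) = 1 − 0.968 = 0.032.
P(D|C) = 1 − 0.921 = 0.079.
P(D) = P(D|A)·P(A) + P(D|B)·P(B) + P(D|C)·P(C)
      = 0.122·0.35 + 0.032·0.43 + 0.079·0.22
      = 0.0427 + 0.01376 + 0.01738 = 0.07384

0.0738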